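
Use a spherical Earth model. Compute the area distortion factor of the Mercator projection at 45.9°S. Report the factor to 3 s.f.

2.06

For Mercator, h = k = sec φ (a conformal cylindrical projection has a single point scale, 1/cos φ).
Areal scale = k² = sec²φ = 1/cos²(45.9°) = 1/0.6959² = 2.065.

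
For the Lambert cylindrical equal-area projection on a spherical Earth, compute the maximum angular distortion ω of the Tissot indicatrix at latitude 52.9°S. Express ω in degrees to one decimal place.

The Lambert cylindrical equal-area projection is the cylindrical equal-area projection with its standard parallel at the equator (φ₀ = 0). For cylindrical equal-area with standard parallel φ₀, h = cos φ / cos φ₀ and k = cos φ₀ / cos φ, so h·k = 1.
At 52.9°: h = 0.6032, k = 1.658; principal scales a = 1.658, b = 0.6032.
sin(ω/2) = (a − b)/(a + b) = 1.055/2.261 = 0.4664, so ω = 2 arcsin(0.4664) ≈ 55.6°.

55.6°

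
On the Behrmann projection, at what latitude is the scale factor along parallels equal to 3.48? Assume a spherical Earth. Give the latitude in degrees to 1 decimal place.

75.6°

Behrmann is a cylindrical equal-area projection with standard parallels at ±30°. A cylindrical equal-area projection with standard parallel φ₀ has meridian scale h = cos φ / cos φ₀ and parallel scale k = cos φ₀ / cos φ (so areas are preserved, h·k = 1).
k = cos φ₀ / cos φ = 3.48  ⇒  cos φ = cos 30° / 3.48 = 0.2489.
φ = arccos(0.2489) ≈ 75.6°.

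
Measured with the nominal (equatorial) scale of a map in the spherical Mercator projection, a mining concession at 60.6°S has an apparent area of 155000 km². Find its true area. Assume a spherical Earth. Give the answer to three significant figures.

For Mercator, h = k = sec φ (a conformal cylindrical projection has a single point scale, 1/cos φ).
Areal scale = k² = sec²φ = 1/cos²(60.6°) = 1/0.4909² = 4.150.
True area = apparent / (areal scale) = 155000 / 4.150 ≈ 37400 km².

37400 km²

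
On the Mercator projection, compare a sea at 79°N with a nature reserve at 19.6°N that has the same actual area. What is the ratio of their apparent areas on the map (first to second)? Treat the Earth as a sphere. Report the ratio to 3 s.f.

Mercator areal scale is sec²φ.
At 79°: sec²(79°) = 1/0.1908² = 27.47.
At 19.6°: sec²(19.6°) = 1/0.9421² = 1.127.
Ratio = 27.47/1.127 = cos²(19.6°)/cos²(79°) ≈ 24.4.

24.4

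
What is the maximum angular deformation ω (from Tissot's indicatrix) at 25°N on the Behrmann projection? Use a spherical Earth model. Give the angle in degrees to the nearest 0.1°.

Behrmann is a cylindrical equal-area projection with standard parallels at ±30°. Cylindrical equal-area (φ₀ = 30°): h = cos φ / cos 30° along meridians, k = cos 30° / cos φ along parallels; h·k = 1.
At 25°: h = 1.047, k = 0.9556; principal scales a = 1.047, b = 0.9556.
sin(ω/2) = (a − b)/(a + b) = 0.09096/2.002 = 0.04543, so ω = 2 arcsin(0.04543) ≈ 5.2°.

5.2°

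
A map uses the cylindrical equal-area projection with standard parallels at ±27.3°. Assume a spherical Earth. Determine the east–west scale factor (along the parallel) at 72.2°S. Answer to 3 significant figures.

A cylindrical equal-area projection with standard parallel φ₀ has meridian scale h = cos φ / cos φ₀ and parallel scale k = cos φ₀ / cos φ (so areas are preserved, h·k = 1).
k = cos 27.3° / cos 72.2° = 0.8886/0.3057 = 2.907.

2.91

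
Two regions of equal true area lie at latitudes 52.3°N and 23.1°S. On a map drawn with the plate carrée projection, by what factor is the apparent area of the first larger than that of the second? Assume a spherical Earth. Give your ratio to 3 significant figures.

In the plate carrée (x = Rλ, y = Rφ), meridians are true-scale (h = 1) and parallels are stretched by k = sec φ.
Areal scale at 52.3°: h·k = 1.000 × 1.635 = 1.635.
Areal scale at 23.1°: h·k = 1.000 × 1.087 = 1.087.
Ratio = 1.635/1.087 ≈ 1.50.

1.50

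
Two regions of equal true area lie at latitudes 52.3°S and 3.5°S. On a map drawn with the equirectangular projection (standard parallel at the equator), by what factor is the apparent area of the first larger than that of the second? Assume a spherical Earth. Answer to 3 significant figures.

Plate carrée maps x = Rλ, y = Rφ. The meridian scale is h = 1 and the parallel scale is k = 1/cos φ = sec φ.
Areal scale at 52.3°: h·k = 1.000 × 1.635 = 1.635.
Areal scale at 3.5°: h·k = 1.000 × 1.002 = 1.002.
Ratio = 1.635/1.002 ≈ 1.63.

1.63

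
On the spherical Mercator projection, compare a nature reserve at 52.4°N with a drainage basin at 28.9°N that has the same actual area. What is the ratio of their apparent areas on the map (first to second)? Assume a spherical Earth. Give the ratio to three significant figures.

Mercator areal scale is sec²φ.
At 52.4°: sec²(52.4°) = 1/0.6101² = 2.686.
At 28.9°: sec²(28.9°) = 1/0.8755² = 1.305.
Ratio = 2.686/1.305 = cos²(28.9°)/cos²(52.4°) ≈ 2.06.

2.06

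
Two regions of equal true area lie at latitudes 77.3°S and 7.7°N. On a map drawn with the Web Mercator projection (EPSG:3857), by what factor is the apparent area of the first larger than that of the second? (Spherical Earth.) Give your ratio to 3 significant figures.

Mercator areal scale is sec²φ.
At 77.3°: sec²(77.3°) = 1/0.2198² = 20.69.
At 7.7°: sec²(7.7°) = 1/0.9910² = 1.018.
Ratio = 20.69/1.018 = cos²(7.7°)/cos²(77.3°) ≈ 20.3.

20.3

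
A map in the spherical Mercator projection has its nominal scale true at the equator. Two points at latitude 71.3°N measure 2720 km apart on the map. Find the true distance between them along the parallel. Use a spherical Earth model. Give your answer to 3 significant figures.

872 km

For Mercator, h = k = sec φ (a conformal cylindrical projection has a single point scale, 1/cos φ).
Along the parallel at 71.3°, map distances are exaggerated by k = sec 71.3° = 3.119.
True distance = 2720 / 3.119 = 2720 × cos 71.3° ≈ 872 km.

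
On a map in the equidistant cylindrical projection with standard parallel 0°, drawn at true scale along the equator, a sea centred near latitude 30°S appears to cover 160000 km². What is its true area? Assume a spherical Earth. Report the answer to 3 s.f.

In the plate carrée (x = Rλ, y = Rφ), meridians are true-scale (h = 1) and parallels are stretched by k = sec φ.
Areal scale = h·k = 1 × sec φ; at 30°, h = 1.000, k = 1.155, so h·k = 1.155.
True area = apparent / (areal scale) = 160000 / 1.155 ≈ 139000 km².

139000 km²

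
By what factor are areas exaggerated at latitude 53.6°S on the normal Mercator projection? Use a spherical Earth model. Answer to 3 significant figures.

2.84

Mercator is conformal, so the point scale is isotropic: h = k = sec φ = 1/cos φ.
Areal scale = k² = sec²φ = 1/cos²(53.6°) = 1/0.5934² = 2.840.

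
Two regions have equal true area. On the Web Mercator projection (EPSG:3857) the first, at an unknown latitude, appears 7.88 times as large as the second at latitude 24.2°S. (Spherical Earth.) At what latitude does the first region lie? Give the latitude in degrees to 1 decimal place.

71.0°

For equal true areas on Mercator, apparent areas scale as sec²φ, so the ratio is cos²φ₂ / cos²φ₁.
cos²φ₂ / cos²φ₁ = 7.88  ⇒  cos φ₁ = cos 24.2° / √7.88 = 0.9121/2.807 = 0.3249.
φ₁ = arccos(0.3249) ≈ 71.0°.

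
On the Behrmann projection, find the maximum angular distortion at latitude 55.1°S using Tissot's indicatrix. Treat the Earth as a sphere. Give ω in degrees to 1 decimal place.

The Behrmann projection is cylindrical equal-area with φ₀ = 30°. For cylindrical equal-area with standard parallel φ₀, h = cos φ / cos φ₀ and k = cos φ₀ / cos φ, so h·k = 1.
At 55.1°: h = 0.6607, k = 1.514; principal scales a = 1.514, b = 0.6607.
sin(ω/2) = (a − b)/(a + b) = 0.8530/2.174 = 0.3923, so ω = 2 arcsin(0.3923) ≈ 46.2°.

46.2°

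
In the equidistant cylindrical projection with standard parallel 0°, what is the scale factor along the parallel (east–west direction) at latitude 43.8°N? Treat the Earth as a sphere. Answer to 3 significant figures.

1.39

For the equirectangular projection with φ₀ = 0 (plate carrée), h = 1 along meridians and k = sec φ along parallels.
k = 1/cos 43.8° = 1/0.7218 = 1.386.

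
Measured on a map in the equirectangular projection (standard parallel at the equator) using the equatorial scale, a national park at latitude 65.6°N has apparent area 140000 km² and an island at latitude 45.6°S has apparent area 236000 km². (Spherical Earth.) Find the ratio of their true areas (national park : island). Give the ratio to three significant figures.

On the plate carrée, areal scale = h·k = 1 × sec φ, so true area = apparent × cos φ.
True area of national park: 140000 × cos(65.6°) = 140000 × 0.4131 = 57830 km².
True area of island: 236000 × cos(45.6°) = 236000 × 0.6997 = 165100 km².
Ratio = 57830 / 165100 ≈ 0.350.

0.350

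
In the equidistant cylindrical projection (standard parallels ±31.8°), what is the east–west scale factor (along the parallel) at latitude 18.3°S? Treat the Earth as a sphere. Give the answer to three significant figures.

With standard parallel φ₀ = 31.8°, the equirectangular projection gives x = Rλ cos φ₀, y = Rφ, so h = 1 and k = cos 31.8° / cos φ.
k = cos 31.8° / cos 18.3° = 0.8499/0.9494 = 0.8952.

0.895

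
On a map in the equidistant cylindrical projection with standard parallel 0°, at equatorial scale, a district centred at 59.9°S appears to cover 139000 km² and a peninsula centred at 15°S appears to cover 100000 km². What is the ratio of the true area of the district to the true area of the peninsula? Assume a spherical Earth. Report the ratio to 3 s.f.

Plate carrée has h = 1 and k = sec φ, giving areal scale sec φ; true area = (apparent area) · cos φ.
True area of district: 139000 × cos(59.9°) = 139000 × 0.5015 = 69710 km².
True area of peninsula: 100000 × cos(15°) = 100000 × 0.9659 = 96590 km².
Ratio = 69710 / 96590 ≈ 0.722.

0.722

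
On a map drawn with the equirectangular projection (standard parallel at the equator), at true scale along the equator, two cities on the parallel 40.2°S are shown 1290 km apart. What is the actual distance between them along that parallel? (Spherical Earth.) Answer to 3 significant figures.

For the equirectangular projection with φ₀ = 0 (plate carrée), h = 1 along meridians and k = sec φ along parallels.
Along the parallel at 40.2°, map distances are exaggerated by k = sec 40.2° = 1.309.
True distance = 1290 / 1.309 = 1290 × cos 40.2° ≈ 985 km.

985 km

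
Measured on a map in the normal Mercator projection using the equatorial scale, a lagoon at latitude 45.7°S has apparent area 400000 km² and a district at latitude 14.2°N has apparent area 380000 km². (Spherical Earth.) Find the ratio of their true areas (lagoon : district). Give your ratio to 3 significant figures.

On Mercator the areal scale is sec²φ, so true area = apparent × cos²φ.
True area of lagoon: 400000 × cos²(45.7°) = 400000 × 0.4878 = 195100 km².
True area of district: 380000 × cos²(14.2°) = 380000 × 0.9398 = 357100 km².
Ratio = 195100 / 357100 ≈ 0.546.

0.546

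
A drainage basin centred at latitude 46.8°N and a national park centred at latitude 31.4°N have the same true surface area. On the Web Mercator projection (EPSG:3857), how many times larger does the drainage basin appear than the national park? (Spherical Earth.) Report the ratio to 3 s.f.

1.55

On Mercator, area is exaggerated by sec²φ = 1/cos²φ.
At 46.8°: sec²(46.8°) = 1/0.6845² = 2.134.
At 31.4°: sec²(31.4°) = 1/0.8536² = 1.373.
Ratio = 2.134/1.373 = cos²(31.4°)/cos²(46.8°) ≈ 1.55.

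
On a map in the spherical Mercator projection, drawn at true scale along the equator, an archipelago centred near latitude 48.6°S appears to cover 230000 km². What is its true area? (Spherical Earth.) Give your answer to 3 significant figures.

Mercator is conformal, so the point scale is isotropic: h = k = sec φ = 1/cos φ.
Areal scale = k² = sec²φ = 1/cos²(48.6°) = 1/0.6613² = 2.287.
True area = apparent / (areal scale) = 230000 / 2.287 ≈ 101000 km².

101000 km²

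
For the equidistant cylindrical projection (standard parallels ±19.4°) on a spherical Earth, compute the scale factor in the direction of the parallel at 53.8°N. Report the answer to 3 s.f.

The equidistant cylindrical projection with φ₀ = 19.4° has h = 1 (meridians true) and k = cos φ₀ / cos φ along parallels.
k = cos 19.4° / cos 53.8° = 0.9432/0.5906 = 1.597.

1.60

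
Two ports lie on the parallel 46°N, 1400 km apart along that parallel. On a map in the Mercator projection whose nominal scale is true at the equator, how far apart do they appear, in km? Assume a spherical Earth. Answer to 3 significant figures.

2020 km

The Mercator projection is conformal; its linear scale factor is the same in every direction and equals sec φ = 1/cos φ.
Along the parallel, k = sec 46° = 1/0.6947 = 1.440.
Map distance = 1400 × 1.440 ≈ 2020 km.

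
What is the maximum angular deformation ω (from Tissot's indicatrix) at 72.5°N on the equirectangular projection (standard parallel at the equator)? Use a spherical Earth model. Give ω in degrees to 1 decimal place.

65.0°

For the equirectangular projection with φ₀ = 0 (plate carrée), h = 1 along meridians and k = sec φ along parallels.
At 72.5°: h = 1.000, k = 3.326; principal scales a = 3.326, b = 1.000.
sin(ω/2) = (a − b)/(a + b) = 2.326/4.326 = 0.5376, so ω = 2 arcsin(0.5376) ≈ 65.0°.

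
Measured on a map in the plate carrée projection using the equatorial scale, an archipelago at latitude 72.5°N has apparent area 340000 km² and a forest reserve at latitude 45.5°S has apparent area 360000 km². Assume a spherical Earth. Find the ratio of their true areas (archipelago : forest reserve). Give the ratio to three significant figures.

0.405

Plate carrée has h = 1 and k = sec φ, giving areal scale sec φ; true area = (apparent area) · cos φ.
True area of archipelago: 340000 × cos(72.5°) = 340000 × 0.3007 = 102200 km².
True area of forest reserve: 360000 × cos(45.5°) = 360000 × 0.7009 = 252300 km².
Ratio = 102200 / 252300 ≈ 0.405.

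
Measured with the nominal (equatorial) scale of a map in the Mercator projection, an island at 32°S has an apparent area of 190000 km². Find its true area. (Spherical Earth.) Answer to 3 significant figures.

137000 km²

For Mercator, h = k = sec φ (a conformal cylindrical projection has a single point scale, 1/cos φ).
Areal scale = k² = sec²φ = 1/cos²(32°) = 1/0.8480² = 1.390.
True area = apparent / (areal scale) = 190000 / 1.390 ≈ 137000 km².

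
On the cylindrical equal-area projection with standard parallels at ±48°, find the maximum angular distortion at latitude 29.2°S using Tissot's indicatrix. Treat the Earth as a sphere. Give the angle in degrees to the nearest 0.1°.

30.1°

Cylindrical equal-area (φ₀ = 48°): h = cos φ / cos 48° along meridians, k = cos 48° / cos φ along parallels; h·k = 1.
At 29.2°: h = 1.305, k = 0.7665; principal scales a = 1.305, b = 0.7665.
sin(ω/2) = (a − b)/(a + b) = 0.5380/2.071 = 0.2598, so ω = 2 arcsin(0.2598) ≈ 30.1°.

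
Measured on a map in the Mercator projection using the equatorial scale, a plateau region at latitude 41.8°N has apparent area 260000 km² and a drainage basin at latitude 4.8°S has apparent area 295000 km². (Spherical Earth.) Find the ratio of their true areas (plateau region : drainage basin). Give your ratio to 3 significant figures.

0.493

Mercator's areal exaggeration is sec²φ; hence true area = (apparent area) · cos²φ.
True area of plateau region: 260000 × cos²(41.8°) = 260000 × 0.5557 = 144500 km².
True area of drainage basin: 295000 × cos²(4.8°) = 295000 × 0.9930 = 292900 km².
Ratio = 144500 / 292900 ≈ 0.493.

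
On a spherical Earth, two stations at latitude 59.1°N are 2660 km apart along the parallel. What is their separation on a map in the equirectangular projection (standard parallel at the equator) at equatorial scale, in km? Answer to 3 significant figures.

Plate carrée maps x = Rλ, y = Rφ. The meridian scale is h = 1 and the parallel scale is k = 1/cos φ = sec φ.
Along the parallel, k = sec 59.1° = 1/0.5135 = 1.947.
Map distance = 2660 × 1.947 ≈ 5180 km.

5180 km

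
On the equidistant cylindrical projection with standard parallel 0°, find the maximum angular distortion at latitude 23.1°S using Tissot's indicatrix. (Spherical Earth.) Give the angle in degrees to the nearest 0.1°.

For the equirectangular projection with φ₀ = 0 (plate carrée), h = 1 along meridians and k = sec φ along parallels.
At 23.1°: h = 1.000, k = 1.087; principal scales a = 1.087, b = 1.000.
sin(ω/2) = (a − b)/(a + b) = 0.08717/2.087 = 0.04176, so ω = 2 arcsin(0.04176) ≈ 4.8°.

4.8°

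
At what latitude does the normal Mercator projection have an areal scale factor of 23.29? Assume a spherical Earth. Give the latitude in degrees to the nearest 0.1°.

Mercator areal scale is sec²φ.
sec²φ = 23.29  ⇒  cos²φ = 0.04294  ⇒  cos φ = 0.2072.
φ = arccos(0.2072) ≈ 78.0°.

78.0°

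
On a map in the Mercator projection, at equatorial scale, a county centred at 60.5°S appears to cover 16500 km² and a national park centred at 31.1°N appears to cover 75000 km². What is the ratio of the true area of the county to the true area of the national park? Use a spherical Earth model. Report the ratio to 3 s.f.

0.0728

Since Mercator area scale is 1/cos²φ, the true area equals the apparent area multiplied by cos²φ.
True area of county: 16500 × cos²(60.5°) = 16500 × 0.2425 = 4001 km².
True area of national park: 75000 × cos²(31.1°) = 75000 × 0.7332 = 54990 km².
Ratio = 4001 / 54990 ≈ 0.0728.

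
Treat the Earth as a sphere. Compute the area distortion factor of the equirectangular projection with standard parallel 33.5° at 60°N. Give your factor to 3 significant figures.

In the equirectangular projection with standard parallel φ₀ = 33.5° (x = Rλ cos φ₀, y = Rφ), meridians are true-scale (h = 1) and the parallel scale is k = cos φ₀ / cos φ.
Areal scale = h·k = 1 × cos φ₀ / cos φ; at 60°, h = 1.000, k = 1.668, so h·k = 1.668.

1.67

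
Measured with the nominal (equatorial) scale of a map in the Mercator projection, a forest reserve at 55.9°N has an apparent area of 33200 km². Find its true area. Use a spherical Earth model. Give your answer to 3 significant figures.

10400 km²

Mercator is conformal, so the point scale is isotropic: h = k = sec φ = 1/cos φ.
Areal scale = k² = sec²φ = 1/cos²(55.9°) = 1/0.5606² = 3.182.
True area = apparent / (areal scale) = 33200 / 3.182 ≈ 10400 km².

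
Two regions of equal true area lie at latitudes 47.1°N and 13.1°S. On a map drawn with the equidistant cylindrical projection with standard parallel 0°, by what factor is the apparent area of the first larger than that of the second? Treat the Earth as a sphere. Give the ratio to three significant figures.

1.43

For the equirectangular projection with φ₀ = 0 (plate carrée), h = 1 along meridians and k = sec φ along parallels.
Areal scale at 47.1°: h·k = 1.000 × 1.469 = 1.469.
Areal scale at 13.1°: h·k = 1.000 × 1.027 = 1.027.
Ratio = 1.469/1.027 ≈ 1.43.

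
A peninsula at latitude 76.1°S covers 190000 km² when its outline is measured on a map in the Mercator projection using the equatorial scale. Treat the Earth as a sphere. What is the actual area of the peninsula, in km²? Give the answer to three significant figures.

The Mercator projection is conformal; its linear scale factor is the same in every direction and equals sec φ = 1/cos φ.
Areal scale = k² = sec²φ = 1/cos²(76.1°) = 1/0.2402² = 17.33.
True area = apparent / (areal scale) = 190000 / 17.33 ≈ 11000 km².

11000 km²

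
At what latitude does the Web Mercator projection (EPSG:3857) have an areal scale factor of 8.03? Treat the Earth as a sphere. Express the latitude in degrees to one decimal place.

69.3°

Mercator areal scale is sec²φ.
sec²φ = 8.03  ⇒  cos²φ = 0.1245  ⇒  cos φ = 0.3529.
φ = arccos(0.3529) ≈ 69.3°.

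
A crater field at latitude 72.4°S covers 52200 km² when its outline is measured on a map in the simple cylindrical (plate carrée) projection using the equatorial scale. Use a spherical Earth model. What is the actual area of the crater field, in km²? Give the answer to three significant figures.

15800 km²

Plate carrée maps x = Rλ, y = Rφ. The meridian scale is h = 1 and the parallel scale is k = 1/cos φ = sec φ.
Areal scale = h·k = 1 × sec φ; at 72.4°, h = 1.000, k = 3.307, so h·k = 3.307.
True area = apparent / (areal scale) = 52200 / 3.307 ≈ 15800 km².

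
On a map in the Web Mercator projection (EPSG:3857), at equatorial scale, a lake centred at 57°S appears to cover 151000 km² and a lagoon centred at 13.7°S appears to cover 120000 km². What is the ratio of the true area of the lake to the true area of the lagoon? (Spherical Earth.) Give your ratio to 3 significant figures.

On Mercator the areal scale is sec²φ, so true area = apparent × cos²φ.
True area of lake: 151000 × cos²(57°) = 151000 × 0.2966 = 44790 km².
True area of lagoon: 120000 × cos²(13.7°) = 120000 × 0.9439 = 113300 km².
Ratio = 44790 / 113300 ≈ 0.395.

0.395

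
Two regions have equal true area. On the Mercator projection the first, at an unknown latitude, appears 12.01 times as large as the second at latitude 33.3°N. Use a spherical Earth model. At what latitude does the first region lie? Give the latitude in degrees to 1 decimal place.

76.0°

Mercator areal scale is sec²φ, so apparent-area ratio = sec²φ₁ / sec²φ₂ = cos²φ₂ / cos²φ₁.
cos²φ₂ / cos²φ₁ = 12.01  ⇒  cos φ₁ = cos 33.3° / √12.01 = 0.8358/3.466 = 0.2412.
φ₁ = arccos(0.2412) ≈ 76.0°.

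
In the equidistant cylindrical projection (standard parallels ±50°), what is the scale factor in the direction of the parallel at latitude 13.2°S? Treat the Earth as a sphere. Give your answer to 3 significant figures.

0.660

In the equirectangular projection with standard parallel φ₀ = 50° (x = Rλ cos φ₀, y = Rφ), meridians are true-scale (h = 1) and the parallel scale is k = cos φ₀ / cos φ.
k = cos 50° / cos 13.2° = 0.6428/0.9736 = 0.6602.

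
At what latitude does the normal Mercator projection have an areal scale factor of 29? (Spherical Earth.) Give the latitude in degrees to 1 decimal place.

Mercator areal scale is sec²φ.
sec²φ = 29  ⇒  cos²φ = 0.03448  ⇒  cos φ = 0.1857.
φ = arccos(0.1857) ≈ 79.3°.

79.3°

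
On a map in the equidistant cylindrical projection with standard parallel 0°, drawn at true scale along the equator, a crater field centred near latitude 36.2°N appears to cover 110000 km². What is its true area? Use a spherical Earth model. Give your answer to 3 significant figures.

For the equirectangular projection with φ₀ = 0 (plate carrée), h = 1 along meridians and k = sec φ along parallels.
Areal scale = h·k = 1 × sec φ; at 36.2°, h = 1.000, k = 1.239, so h·k = 1.239.
True area = apparent / (areal scale) = 110000 / 1.239 ≈ 88800 km².

88800 km²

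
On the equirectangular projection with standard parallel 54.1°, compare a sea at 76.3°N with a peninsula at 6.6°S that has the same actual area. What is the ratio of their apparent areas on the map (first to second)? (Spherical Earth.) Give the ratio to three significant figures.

With standard parallel φ₀ = 54.1°, the equirectangular projection gives x = Rλ cos φ₀, y = Rφ, so h = 1 and k = cos 54.1° / cos φ.
Areal scale at 76.3°: h·k = 1.000 × 2.476 = 2.476.
Areal scale at 6.6°: h·k = 1.000 × 0.5903 = 0.5903.
Ratio = 2.476/0.5903 ≈ 4.19.

4.19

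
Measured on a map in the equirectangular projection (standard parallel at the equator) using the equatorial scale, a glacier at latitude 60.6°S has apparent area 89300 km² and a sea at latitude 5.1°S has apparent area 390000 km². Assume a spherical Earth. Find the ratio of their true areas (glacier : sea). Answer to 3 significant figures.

Plate carrée has h = 1 and k = sec φ, giving areal scale sec φ; true area = (apparent area) · cos φ.
True area of glacier: 89300 × cos(60.6°) = 89300 × 0.4909 = 43840 km².
True area of sea: 390000 × cos(5.1°) = 390000 × 0.9960 = 388500 km².
Ratio = 43840 / 388500 ≈ 0.113.

0.113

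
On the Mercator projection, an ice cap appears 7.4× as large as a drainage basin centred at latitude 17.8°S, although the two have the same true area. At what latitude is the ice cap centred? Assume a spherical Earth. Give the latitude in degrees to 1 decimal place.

For equal true areas on Mercator, apparent areas scale as sec²φ, so the ratio is cos²φ₂ / cos²φ₁.
cos²φ₂ / cos²φ₁ = 7.4  ⇒  cos φ₁ = cos 17.8° / √7.4 = 0.9521/2.720 = 0.3500.
φ₁ = arccos(0.3500) ≈ 69.5°.

69.5°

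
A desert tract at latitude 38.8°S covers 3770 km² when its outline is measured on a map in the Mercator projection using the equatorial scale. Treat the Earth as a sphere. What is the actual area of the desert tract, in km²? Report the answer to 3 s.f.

2290 km²

Mercator is conformal, so the point scale is isotropic: h = k = sec φ = 1/cos φ.
Areal scale = k² = sec²φ = 1/cos²(38.8°) = 1/0.7793² = 1.646.
True area = apparent / (areal scale) = 3770 / 1.646 ≈ 2290 km².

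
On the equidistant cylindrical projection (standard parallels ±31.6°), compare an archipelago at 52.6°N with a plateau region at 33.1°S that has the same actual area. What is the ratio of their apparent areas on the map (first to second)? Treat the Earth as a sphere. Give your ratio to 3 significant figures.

In the equirectangular projection with standard parallel φ₀ = 31.6° (x = Rλ cos φ₀, y = Rφ), meridians are true-scale (h = 1) and the parallel scale is k = cos φ₀ / cos φ.
Areal scale at 52.6°: h·k = 1.000 × 1.402 = 1.402.
Areal scale at 33.1°: h·k = 1.000 × 1.017 = 1.017.
Ratio = 1.402/1.017 ≈ 1.38.

1.38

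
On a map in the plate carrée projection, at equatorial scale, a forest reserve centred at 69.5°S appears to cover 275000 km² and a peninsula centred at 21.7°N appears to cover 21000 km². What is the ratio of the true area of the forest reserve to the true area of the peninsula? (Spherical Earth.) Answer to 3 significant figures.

4.94

Plate carrée has h = 1 and k = sec φ, giving areal scale sec φ; true area = (apparent area) · cos φ.
True area of forest reserve: 275000 × cos(69.5°) = 275000 × 0.3502 = 96310 km².
True area of peninsula: 21000 × cos(21.7°) = 21000 × 0.9291 = 19510 km².
Ratio = 96310 / 19510 ≈ 4.94.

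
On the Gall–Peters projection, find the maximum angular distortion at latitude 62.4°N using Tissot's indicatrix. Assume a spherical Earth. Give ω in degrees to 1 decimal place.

The Gall–Peters projection is cylindrical equal-area with φ₀ = 45°. For cylindrical equal-area with standard parallel φ₀, h = cos φ / cos φ₀ and k = cos φ₀ / cos φ, so h·k = 1.
At 62.4°: h = 0.6552, k = 1.526; principal scales a = 1.526, b = 0.6552.
sin(ω/2) = (a − b)/(a + b) = 0.8711/2.181 = 0.3993, so ω = 2 arcsin(0.3993) ≈ 47.1°.

47.1°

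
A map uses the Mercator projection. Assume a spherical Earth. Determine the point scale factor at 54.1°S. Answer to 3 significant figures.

The Mercator projection is conformal; its linear scale factor is the same in every direction and equals sec φ = 1/cos φ.
k = 1/cos 54.1° = 1/0.5864 = 1.705.

1.71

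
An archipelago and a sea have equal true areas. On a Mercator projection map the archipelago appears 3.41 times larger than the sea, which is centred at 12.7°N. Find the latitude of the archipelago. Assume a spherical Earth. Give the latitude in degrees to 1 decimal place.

Mercator areal scale is sec²φ, so apparent-area ratio = sec²φ₁ / sec²φ₂ = cos²φ₂ / cos²φ₁.
cos²φ₂ / cos²φ₁ = 3.41  ⇒  cos φ₁ = cos 12.7° / √3.41 = 0.9755/1.847 = 0.5283.
φ₁ = arccos(0.5283) ≈ 58.1°.

58.1°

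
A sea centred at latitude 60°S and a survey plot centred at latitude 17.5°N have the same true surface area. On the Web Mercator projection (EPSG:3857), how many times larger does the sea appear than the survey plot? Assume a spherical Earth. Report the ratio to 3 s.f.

3.64

Mercator areal scale is sec²φ.
At 60°: sec²(60°) = 1/0.5000² = 4.000.
At 17.5°: sec²(17.5°) = 1/0.9537² = 1.099.
Ratio = 4.000/1.099 = cos²(17.5°)/cos²(60°) ≈ 3.64.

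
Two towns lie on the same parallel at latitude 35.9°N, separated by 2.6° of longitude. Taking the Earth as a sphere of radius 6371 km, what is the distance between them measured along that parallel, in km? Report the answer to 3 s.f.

Arc length along a parallel = R cos φ · Δλ (with Δλ in radians).
= 6371 × cos 35.9° × (2.6° × π/180) = 6371 × 0.8100 × 0.04538 ≈ 234 km.

234 km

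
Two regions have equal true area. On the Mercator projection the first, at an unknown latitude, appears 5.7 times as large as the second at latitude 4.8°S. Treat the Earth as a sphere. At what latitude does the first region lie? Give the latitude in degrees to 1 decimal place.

Mercator areal scale is sec²φ, so apparent-area ratio = sec²φ₁ / sec²φ₂ = cos²φ₂ / cos²φ₁.
cos²φ₂ / cos²φ₁ = 5.7  ⇒  cos φ₁ = cos 4.8° / √5.7 = 0.9965/2.387 = 0.4174.
φ₁ = arccos(0.4174) ≈ 65.3°.

65.3°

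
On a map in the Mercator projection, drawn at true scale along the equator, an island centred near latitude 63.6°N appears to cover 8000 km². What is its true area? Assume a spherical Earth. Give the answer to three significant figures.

1580 km²

The Mercator projection is conformal; its linear scale factor is the same in every direction and equals sec φ = 1/cos φ.
Areal scale = k² = sec²φ = 1/cos²(63.6°) = 1/0.4446² = 5.058.
True area = apparent / (areal scale) = 8000 / 5.058 ≈ 1580 km².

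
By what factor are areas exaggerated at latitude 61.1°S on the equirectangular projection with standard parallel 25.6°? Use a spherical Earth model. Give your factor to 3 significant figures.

The equidistant cylindrical projection with φ₀ = 25.6° has h = 1 (meridians true) and k = cos φ₀ / cos φ along parallels.
Areal scale = h·k = 1 × cos φ₀ / cos φ; at 61.1°, h = 1.000, k = 1.866, so h·k = 1.866.

1.87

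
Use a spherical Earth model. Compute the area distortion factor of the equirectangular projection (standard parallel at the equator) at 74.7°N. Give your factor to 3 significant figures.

3.79

Plate carrée maps x = Rλ, y = Rφ. The meridian scale is h = 1 and the parallel scale is k = 1/cos φ = sec φ.
Areal scale = h·k = 1 × sec φ; at 74.7°, h = 1.000, k = 3.790, so h·k = 3.790.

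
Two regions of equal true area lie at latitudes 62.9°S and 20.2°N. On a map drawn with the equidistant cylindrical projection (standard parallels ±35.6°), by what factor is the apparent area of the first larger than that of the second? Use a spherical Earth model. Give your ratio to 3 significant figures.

2.06

The equidistant cylindrical projection with φ₀ = 35.6° has h = 1 (meridians true) and k = cos φ₀ / cos φ along parallels.
Areal scale at 62.9°: h·k = 1.000 × 1.785 = 1.785.
Areal scale at 20.2°: h·k = 1.000 × 0.8664 = 0.8664.
Ratio = 1.785/0.8664 ≈ 2.06.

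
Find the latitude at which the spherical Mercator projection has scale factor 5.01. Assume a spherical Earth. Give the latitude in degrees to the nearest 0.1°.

Mercator scale is k = sec φ = 1/cos φ.
1/cos φ = 5.01  ⇒  cos φ = 0.1996  ⇒  φ = arccos(0.1996) ≈ 78.5°.

78.5°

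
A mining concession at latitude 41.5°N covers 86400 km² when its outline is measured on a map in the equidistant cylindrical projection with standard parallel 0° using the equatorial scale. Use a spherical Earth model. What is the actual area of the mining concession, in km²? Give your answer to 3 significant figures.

64700 km²

In the plate carrée (x = Rλ, y = Rφ), meridians are true-scale (h = 1) and parallels are stretched by k = sec φ.
Areal scale = h·k = 1 × sec φ; at 41.5°, h = 1.000, k = 1.335, so h·k = 1.335.
True area = apparent / (areal scale) = 86400 / 1.335 ≈ 64700 km².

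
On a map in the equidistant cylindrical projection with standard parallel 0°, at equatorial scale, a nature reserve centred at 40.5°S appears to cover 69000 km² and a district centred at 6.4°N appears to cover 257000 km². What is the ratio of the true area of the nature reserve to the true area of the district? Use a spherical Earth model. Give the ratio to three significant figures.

On the plate carrée, areal scale = h·k = 1 × sec φ, so true area = apparent × cos φ.
True area of nature reserve: 69000 × cos(40.5°) = 69000 × 0.7604 = 52470 km².
True area of district: 257000 × cos(6.4°) = 257000 × 0.9938 = 255400 km².
Ratio = 52470 / 255400 ≈ 0.205.

0.205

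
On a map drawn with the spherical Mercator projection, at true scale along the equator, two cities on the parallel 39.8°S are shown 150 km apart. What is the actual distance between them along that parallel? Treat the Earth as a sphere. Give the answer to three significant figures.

The Mercator projection is conformal; its linear scale factor is the same in every direction and equals sec φ = 1/cos φ.
Along the parallel at 39.8°, map distances are exaggerated by k = sec 39.8° = 1.302.
True distance = 150 / 1.302 = 150 × cos 39.8° ≈ 115 km.

115 km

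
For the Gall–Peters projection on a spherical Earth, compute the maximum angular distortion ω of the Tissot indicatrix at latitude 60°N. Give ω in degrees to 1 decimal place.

Gall–Peters is a cylindrical equal-area projection with standard parallels at ±45°. A cylindrical equal-area projection with standard parallel φ₀ has meridian scale h = cos φ / cos φ₀ and parallel scale k = cos φ₀ / cos φ (so areas are preserved, h·k = 1).
At 60°: h = 0.7071, k = 1.414; principal scales a = 1.414, b = 0.7071.
sin(ω/2) = (a − b)/(a + b) = 0.7071/2.121 = 0.3333, so ω = 2 arcsin(0.3333) ≈ 38.9°.

38.9°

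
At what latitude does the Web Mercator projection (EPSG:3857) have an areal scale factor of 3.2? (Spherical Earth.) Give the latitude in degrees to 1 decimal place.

Mercator areal scale is sec²φ.
sec²φ = 3.2  ⇒  cos²φ = 0.3125  ⇒  cos φ = 0.5590.
φ = arccos(0.5590) ≈ 56.0°.

56.0°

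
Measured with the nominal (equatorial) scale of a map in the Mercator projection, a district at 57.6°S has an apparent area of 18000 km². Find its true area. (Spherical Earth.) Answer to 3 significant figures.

For Mercator, h = k = sec φ (a conformal cylindrical projection has a single point scale, 1/cos φ).
Areal scale = k² = sec²φ = 1/cos²(57.6°) = 1/0.5358² = 3.483.
True area = apparent / (areal scale) = 18000 / 3.483 ≈ 5170 km².

5170 km²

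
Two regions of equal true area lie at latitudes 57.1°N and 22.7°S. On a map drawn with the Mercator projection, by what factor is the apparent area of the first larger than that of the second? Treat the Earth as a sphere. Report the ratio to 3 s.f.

2.88

Mercator areal scale is sec²φ.
At 57.1°: sec²(57.1°) = 1/0.5432² = 3.389.
At 22.7°: sec²(22.7°) = 1/0.9225² = 1.175.
Ratio = 3.389/1.175 = cos²(22.7°)/cos²(57.1°) ≈ 2.88.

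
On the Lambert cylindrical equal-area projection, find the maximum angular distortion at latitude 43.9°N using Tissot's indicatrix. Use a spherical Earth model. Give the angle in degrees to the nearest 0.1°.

36.9°

The Lambert cylindrical equal-area projection is the cylindrical equal-area projection with its standard parallel at the equator (φ₀ = 0). A cylindrical equal-area projection with standard parallel φ₀ has meridian scale h = cos φ / cos φ₀ and parallel scale k = cos φ₀ / cos φ (so areas are preserved, h·k = 1).
At 43.9°: h = 0.7206, k = 1.388; principal scales a = 1.388, b = 0.7206.
sin(ω/2) = (a − b)/(a + b) = 0.6673/2.108 = 0.3165, so ω = 2 arcsin(0.3165) ≈ 36.9°.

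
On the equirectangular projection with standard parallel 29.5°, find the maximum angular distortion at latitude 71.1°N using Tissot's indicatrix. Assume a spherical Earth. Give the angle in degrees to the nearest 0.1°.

54.5°

The equidistant cylindrical projection with φ₀ = 29.5° has h = 1 (meridians true) and k = cos φ₀ / cos φ along parallels.
At 71.1°: h = 1.000, k = 2.687; principal scales a = 2.687, b = 1.000.
sin(ω/2) = (a − b)/(a + b) = 1.687/3.687 = 0.4575, so ω = 2 arcsin(0.4575) ≈ 54.5°.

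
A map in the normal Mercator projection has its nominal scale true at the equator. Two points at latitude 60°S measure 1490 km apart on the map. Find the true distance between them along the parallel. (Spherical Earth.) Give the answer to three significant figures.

For Mercator, h = k = sec φ (a conformal cylindrical projection has a single point scale, 1/cos φ).
Along the parallel at 60°, map distances are exaggerated by k = sec 60° = 2.000.
True distance = 1490 / 2.000 = 1490 × cos 60° ≈ 745 km.

745 km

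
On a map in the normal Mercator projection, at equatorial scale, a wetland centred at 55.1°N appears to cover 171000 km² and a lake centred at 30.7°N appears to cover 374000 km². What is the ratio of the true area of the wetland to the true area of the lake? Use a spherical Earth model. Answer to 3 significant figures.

Since Mercator area scale is 1/cos²φ, the true area equals the apparent area multiplied by cos²φ.
True area of wetland: 171000 × cos²(55.1°) = 171000 × 0.3274 = 55980 km².
True area of lake: 374000 × cos²(30.7°) = 374000 × 0.7393 = 276500 km².
Ratio = 55980 / 276500 ≈ 0.202.

0.202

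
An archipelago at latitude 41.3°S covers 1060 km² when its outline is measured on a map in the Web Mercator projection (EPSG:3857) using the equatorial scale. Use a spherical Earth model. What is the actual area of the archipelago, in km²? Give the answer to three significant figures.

598 km²

Mercator is conformal, so the point scale is isotropic: h = k = sec φ = 1/cos φ.
Areal scale = k² = sec²φ = 1/cos²(41.3°) = 1/0.7513² = 1.772.
True area = apparent / (areal scale) = 1060 / 1.772 ≈ 598 km².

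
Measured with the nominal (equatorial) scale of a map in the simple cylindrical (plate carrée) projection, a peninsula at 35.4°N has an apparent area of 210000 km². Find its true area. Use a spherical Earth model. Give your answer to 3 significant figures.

171000 km²

In the plate carrée (x = Rλ, y = Rφ), meridians are true-scale (h = 1) and parallels are stretched by k = sec φ.
Areal scale = h·k = 1 × sec φ; at 35.4°, h = 1.000, k = 1.227, so h·k = 1.227.
True area = apparent / (areal scale) = 210000 / 1.227 ≈ 171000 km².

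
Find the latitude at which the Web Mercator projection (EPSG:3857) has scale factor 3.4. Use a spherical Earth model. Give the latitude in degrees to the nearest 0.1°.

72.9°

Mercator scale is k = sec φ = 1/cos φ.
1/cos φ = 3.4  ⇒  cos φ = 0.2941  ⇒  φ = arccos(0.2941) ≈ 72.9°.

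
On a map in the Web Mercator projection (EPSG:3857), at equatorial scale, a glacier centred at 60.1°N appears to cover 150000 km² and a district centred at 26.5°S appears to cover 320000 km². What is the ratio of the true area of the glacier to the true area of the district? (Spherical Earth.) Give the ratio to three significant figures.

Since Mercator area scale is 1/cos²φ, the true area equals the apparent area multiplied by cos²φ.
True area of glacier: 150000 × cos²(60.1°) = 150000 × 0.2485 = 37270 km².
True area of district: 320000 × cos²(26.5°) = 320000 × 0.8009 = 256300 km².
Ratio = 37270 / 256300 ≈ 0.145.

0.145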